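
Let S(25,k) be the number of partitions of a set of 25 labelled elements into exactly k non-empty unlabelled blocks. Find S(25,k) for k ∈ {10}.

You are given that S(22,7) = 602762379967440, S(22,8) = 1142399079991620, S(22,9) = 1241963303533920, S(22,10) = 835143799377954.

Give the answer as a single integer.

[23] T[23,8]:8*1142399079991620+602762379967440=9741955019900400 · T[23,9]:9*1241963303533920+1142399079991620=12320068811796900 · T[23,10]:10*835143799377954+1241963303533920=9593401297313460
[24] T[24,9]:9*12320068811796900+9741955019900400=120622574326072500 · T[24,10]:10*9593401297313460+12320068811796900=108254081784931500
[25] T[25,10]:10*108254081784931500+120622574326072500=1203163392175387500
Read S(25,10) = 1203163392175387500.

1203163392175387500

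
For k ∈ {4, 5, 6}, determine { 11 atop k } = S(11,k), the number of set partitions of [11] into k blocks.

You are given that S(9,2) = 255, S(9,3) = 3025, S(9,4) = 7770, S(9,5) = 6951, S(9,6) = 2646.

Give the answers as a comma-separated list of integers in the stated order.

145750, 246730, 179487

row 10: T[10][3]=3·3025+255=9330  T[10][4]=4·7770+3025=34105  T[10][5]=5·6951+7770=42525  T[10][6]=6·2646+6951=22827
row 11: T[11][4]=4·34105+9330=145750  T[11][5]=5·42525+34105=246730  T[11][6]=6·22827+42525=179487
Read S(11,4) = 145750, S(11,5) = 246730, S(11,6) = 179487.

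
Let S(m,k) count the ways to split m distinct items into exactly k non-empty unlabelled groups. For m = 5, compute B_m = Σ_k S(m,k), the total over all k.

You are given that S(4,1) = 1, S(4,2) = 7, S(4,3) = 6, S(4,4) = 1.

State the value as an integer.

[5] T[5,1]:1*1+0=1 · T[5,2]:2*7+1=15 · T[5,3]:3*6+7=25 · T[5,4]:4*1+6=10 · T[5,5]:5*0+1=1
B_5 = ΣS(5,k) = 1+15+25+10+1 = 52

52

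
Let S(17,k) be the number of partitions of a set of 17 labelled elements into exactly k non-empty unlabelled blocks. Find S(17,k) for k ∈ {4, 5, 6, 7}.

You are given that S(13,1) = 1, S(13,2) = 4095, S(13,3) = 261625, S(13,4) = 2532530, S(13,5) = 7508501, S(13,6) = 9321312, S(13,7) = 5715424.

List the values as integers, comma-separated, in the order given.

@14  (14,1):1·1+0→1, (14,2):4095·2+1→8191, (14,3):261625·3+4095→788970, (14,4):2532530·4+261625→10391745, (14,5):7508501·5+2532530→40075035, (14,6):9321312·6+7508501→63436373, (14,7):5715424·7+9321312→49329280
@15  (15,2):8191·2+1→16383, (15,3):788970·3+8191→2375101, (15,4):10391745·4+788970→42355950, (15,5):40075035·5+10391745→210766920, (15,6):63436373·6+40075035→420693273, (15,7):49329280·7+63436373→408741333
@16  (16,3):2375101·3+16383→7141686, (16,4):42355950·4+2375101→171798901, (16,5):210766920·5+42355950→1096190550, (16,6):420693273·6+210766920→2734926558, (16,7):408741333·7+420693273→3281882604
@17  (17,4):171798901·4+7141686→694337290, (17,5):1096190550·5+171798901→5652751651, (17,6):2734926558·6+1096190550→17505749898, (17,7):3281882604·7+2734926558→25708104786
Read S(17,4) = 694337290, S(17,5) = 5652751651, S(17,6) = 17505749898, S(17,7) = 25708104786.

694337290, 5652751651, 17505749898, 25708104786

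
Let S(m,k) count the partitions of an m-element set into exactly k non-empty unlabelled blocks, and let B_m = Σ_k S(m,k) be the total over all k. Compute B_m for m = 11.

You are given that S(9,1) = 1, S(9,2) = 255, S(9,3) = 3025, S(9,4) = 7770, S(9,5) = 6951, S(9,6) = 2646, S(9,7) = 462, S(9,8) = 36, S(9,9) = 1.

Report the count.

row 10: T[10][1]=1·1+0=1  T[10][2]=2·255+1=511  T[10][3]=3·3025+255=9330  T[10][4]=4·7770+3025=34105  T[10][5]=5·6951+7770=42525  T[10][6]=6·2646+6951=22827  T[10][7]=7·462+2646=5880  T[10][8]=8·36+462=750  T[10][9]=9·1+36=45  T[10][10]=10·0+1=1
row 11: T[11][1]=1·1+0=1  T[11][2]=2·511+1=1023  T[11][3]=3·9330+511=28501  T[11][4]=4·34105+9330=145750  T[11][5]=5·42525+34105=246730  T[11][6]=6·22827+42525=179487  T[11][7]=7·5880+22827=63987  T[11][8]=8·750+5880=11880  T[11][9]=9·45+750=1155  T[11][10]=10·1+45=55  T[11][11]=11·0+1=1
B_11 = ΣS(11,k) = 1+1023+28501+145750+246730+179487+63987+11880+1155+55+1 = 678570

678570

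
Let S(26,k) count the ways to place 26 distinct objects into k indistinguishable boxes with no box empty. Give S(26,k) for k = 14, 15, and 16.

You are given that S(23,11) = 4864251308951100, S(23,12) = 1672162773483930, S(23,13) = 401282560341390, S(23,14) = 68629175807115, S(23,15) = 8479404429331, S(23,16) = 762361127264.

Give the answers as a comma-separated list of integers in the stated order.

477898618396288260, 90449030191104000, 12725877242482560

row 24: T[24][12]=12·1672162773483930+4864251308951100=24930204590758260  T[24][13]=13·401282560341390+1672162773483930=6888836057922000  T[24][14]=14·68629175807115+401282560341390=1362091021641000  T[24][15]=15·8479404429331+68629175807115=195820242247080  T[24][16]=16·762361127264+8479404429331=20677182465555
row 25: T[25][13]=13·6888836057922000+24930204590758260=114485073343744260  T[25][14]=14·1362091021641000+6888836057922000=25958110360896000  T[25][15]=15·195820242247080+1362091021641000=4299394655347200  T[25][16]=16·20677182465555+195820242247080=526655161695960
row 26: T[26][14]=14·25958110360896000+114485073343744260=477898618396288260  T[26][15]=15·4299394655347200+25958110360896000=90449030191104000  T[26][16]=16·526655161695960+4299394655347200=12725877242482560
Read S(26,14) = 477898618396288260, S(26,15) = 90449030191104000, S(26,16) = 12725877242482560.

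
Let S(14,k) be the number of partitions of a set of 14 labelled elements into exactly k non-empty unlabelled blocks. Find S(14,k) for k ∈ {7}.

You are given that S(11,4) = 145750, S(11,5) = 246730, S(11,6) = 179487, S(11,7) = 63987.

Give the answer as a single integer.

i=12: T(12,5)=145750+5·246730=1379400 | T(12,6)=246730+6·179487=1323652 | T(12,7)=179487+7·63987=627396
i=13: T(13,6)=1379400+6·1323652=9321312 | T(13,7)=1323652+7·627396=5715424
i=14: T(14,7)=9321312+7·5715424=49329280
Read S(14,7) = 49329280.

49329280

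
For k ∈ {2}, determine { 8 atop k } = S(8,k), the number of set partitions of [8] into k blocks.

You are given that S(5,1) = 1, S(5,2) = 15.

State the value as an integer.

r6: T_6,1=1×1+0=1; T_6,2=2×15+1=31
r7: T_7,1=1×1+0=1; T_7,2=2×31+1=63
r8: T_8,2=2×63+1=127
Read S(8,2) = 127.

127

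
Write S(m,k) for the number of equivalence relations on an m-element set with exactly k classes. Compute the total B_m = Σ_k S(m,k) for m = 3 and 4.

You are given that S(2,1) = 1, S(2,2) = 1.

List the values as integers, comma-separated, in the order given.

r3: T_3,1=1×1+0=1; T_3,2=2×1+1=3; T_3,3=3×0+1=1
r4: T_4,1=1×1+0=1; T_4,2=2×3+1=7; T_4,3=3×1+3=6; T_4,4=4×0+1=1
B_3 = ΣS(3,k) = 1+3+1 = 5
B_4 = ΣS(4,k) = 1+7+6+1 = 15

5, 15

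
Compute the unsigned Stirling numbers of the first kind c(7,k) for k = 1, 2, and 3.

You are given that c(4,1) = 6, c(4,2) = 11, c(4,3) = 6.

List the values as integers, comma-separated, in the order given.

[5] T[5,1]:4*6+0=24 · T[5,2]:4*11+6=50 · T[5,3]:4*6+11=35
[6] T[6,1]:5*24+0=120 · T[6,2]:5*50+24=274 · T[6,3]:5*35+50=225
[7] T[7,1]:6*120+0=720 · T[7,2]:6*274+120=1764 · T[7,3]:6*225+274=1624
Read c(7,1) = 720, c(7,2) = 1764, c(7,3) = 1624.

720, 1764, 1624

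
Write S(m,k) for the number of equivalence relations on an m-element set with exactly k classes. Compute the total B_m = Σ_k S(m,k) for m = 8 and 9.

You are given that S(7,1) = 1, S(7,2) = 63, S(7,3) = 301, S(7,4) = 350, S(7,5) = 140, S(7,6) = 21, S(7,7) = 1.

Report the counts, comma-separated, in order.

r8: T_8,1=1×1+0=1; T_8,2=2×63+1=127; T_8,3=3×301+63=966; T_8,4=4×350+301=1701; T_8,5=5×140+350=1050; T_8,6=6×21+140=266; T_8,7=7×1+21=28; T_8,8=8×0+1=1
r9: T_9,1=1×1+0=1; T_9,2=2×127+1=255; T_9,3=3×966+127=3025; T_9,4=4×1701+966=7770; T_9,5=5×1050+1701=6951; T_9,6=6×266+1050=2646; T_9,7=7×28+266=462; T_9,8=8×1+28=36; T_9,9=9×0+1=1
B_8 = ΣS(8,k) = 1+127+966+1701+1050+266+28+1 = 4140
B_9 = ΣS(9,k) = 1+255+3025+7770+6951+2646+462+36+1 = 21147

4140, 21147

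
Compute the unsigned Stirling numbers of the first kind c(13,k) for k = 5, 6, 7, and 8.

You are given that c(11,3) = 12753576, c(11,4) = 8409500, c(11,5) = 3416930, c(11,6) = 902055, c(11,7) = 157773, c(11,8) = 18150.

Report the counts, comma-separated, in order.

[12] T[12,4]:11*8409500+12753576=105258076 · T[12,5]:11*3416930+8409500=45995730 · T[12,6]:11*902055+3416930=13339535 · T[12,7]:11*157773+902055=2637558 · T[12,8]:11*18150+157773=357423
[13] T[13,5]:12*45995730+105258076=657206836 · T[13,6]:12*13339535+45995730=206070150 · T[13,7]:12*2637558+13339535=44990231 · T[13,8]:12*357423+2637558=6926634
Read c(13,5) = 657206836, c(13,6) = 206070150, c(13,7) = 44990231, c(13,8) = 6926634.

657206836, 206070150, 44990231, 6926634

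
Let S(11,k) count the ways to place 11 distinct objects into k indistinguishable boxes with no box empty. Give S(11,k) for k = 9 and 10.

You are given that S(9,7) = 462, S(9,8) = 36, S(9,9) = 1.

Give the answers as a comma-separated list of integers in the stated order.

row 10: T[10][8]=8·36+462=750  T[10][9]=9·1+36=45  T[10][10]=10·0+1=1
row 11: T[11][9]=9·45+750=1155  T[11][10]=10·1+45=55
Read S(11,9) = 1155, S(11,10) = 55.

1155, 55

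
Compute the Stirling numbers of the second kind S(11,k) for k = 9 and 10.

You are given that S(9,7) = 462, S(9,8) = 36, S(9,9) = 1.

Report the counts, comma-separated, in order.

row 10: T[10][8]=8·36+462=750  T[10][9]=9·1+36=45  T[10][10]=10·0+1=1
row 11: T[11][9]=9·45+750=1155  T[11][10]=10·1+45=55
Read S(11,9) = 1155, S(11,10) = 55.

1155, 55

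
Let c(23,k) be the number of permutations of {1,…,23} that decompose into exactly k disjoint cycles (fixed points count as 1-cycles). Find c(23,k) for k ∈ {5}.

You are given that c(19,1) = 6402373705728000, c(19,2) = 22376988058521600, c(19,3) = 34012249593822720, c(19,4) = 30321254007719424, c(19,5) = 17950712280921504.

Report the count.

4280722865357147142912

i=20: T(20,2)=6402373705728000+19·22376988058521600=431565146817638400 | T(20,3)=22376988058521600+19·34012249593822720=668609730341153280 | T(20,4)=34012249593822720+19·30321254007719424=610116075740491776 | T(20,5)=30321254007719424+19·17950712280921504=371384787345228000
i=21: T(21,3)=431565146817638400+20·668609730341153280=13803759753640704000 | T(21,4)=668609730341153280+20·610116075740491776=12870931245150988800 | T(21,5)=610116075740491776+20·371384787345228000=8037811822645051776
i=22: T(22,4)=13803759753640704000+21·12870931245150988800=284093315901811468800 | T(22,5)=12870931245150988800+21·8037811822645051776=181664979520697076096
i=23: T(23,5)=284093315901811468800+22·181664979520697076096=4280722865357147142912
Read c(23,5) = 4280722865357147142912.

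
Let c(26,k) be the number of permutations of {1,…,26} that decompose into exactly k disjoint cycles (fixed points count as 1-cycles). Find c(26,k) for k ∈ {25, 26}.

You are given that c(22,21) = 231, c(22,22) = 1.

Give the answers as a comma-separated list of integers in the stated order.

325, 1

[23] T[23,22]:22*1+231=253 · T[23,23]:22*0+1=1
[24] T[24,23]:23*1+253=276 · T[24,24]:23*0+1=1
[25] T[25,24]:24*1+276=300 · T[25,25]:24*0+1=1
[26] T[26,25]:25*1+300=325 · T[26,26]:25*0+1=1
Read c(26,25) = 325, c(26,26) = 1.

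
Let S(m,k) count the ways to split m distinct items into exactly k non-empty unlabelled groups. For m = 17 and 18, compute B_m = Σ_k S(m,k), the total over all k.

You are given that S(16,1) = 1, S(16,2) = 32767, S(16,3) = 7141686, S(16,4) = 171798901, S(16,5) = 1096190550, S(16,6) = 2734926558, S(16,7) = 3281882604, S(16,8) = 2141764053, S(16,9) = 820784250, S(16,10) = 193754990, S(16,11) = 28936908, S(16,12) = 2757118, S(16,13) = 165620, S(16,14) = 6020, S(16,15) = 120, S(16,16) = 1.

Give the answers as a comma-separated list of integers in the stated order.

82864869804, 682076806159

@17  (17,1):1·1+0→1, (17,2):32767·2+1→65535, (17,3):7141686·3+32767→21457825, (17,4):171798901·4+7141686→694337290, (17,5):1096190550·5+171798901→5652751651, (17,6):2734926558·6+1096190550→17505749898, (17,7):3281882604·7+2734926558→25708104786, (17,8):2141764053·8+3281882604→20415995028, (17,9):820784250·9+2141764053→9528822303, (17,10):193754990·10+820784250→2758334150, (17,11):28936908·11+193754990→512060978, (17,12):2757118·12+28936908→62022324, (17,13):165620·13+2757118→4910178, (17,14):6020·14+165620→249900, (17,15):120·15+6020→7820, (17,16):1·16+120→136, (17,17):0·17+1→1
@18  (18,1):1·1+0→1, (18,2):65535·2+1→131071, (18,3):21457825·3+65535→64439010, (18,4):694337290·4+21457825→2798806985, (18,5):5652751651·5+694337290→28958095545, (18,6):17505749898·6+5652751651→110687251039, (18,7):25708104786·7+17505749898→197462483400, (18,8):20415995028·8+25708104786→189036065010, (18,9):9528822303·9+20415995028→106175395755, (18,10):2758334150·10+9528822303→37112163803, (18,11):512060978·11+2758334150→8391004908, (18,12):62022324·12+512060978→1256328866, (18,13):4910178·13+62022324→125854638, (18,14):249900·14+4910178→8408778, (18,15):7820·15+249900→367200, (18,16):136·16+7820→9996, (18,17):1·17+136→153, (18,18):0·18+1→1
B_17 = ΣS(17,k) = 1+65535+21457825+694337290+5652751651+17505749898+25708104786+20415995028+9528822303+2758334150+512060978+62022324+4910178+249900+7820+136+1 = 82864869804
B_18 = ΣS(18,k) = 1+131071+64439010+2798806985+28958095545+110687251039+197462483400+189036065010+106175395755+37112163803+8391004908+1256328866+125854638+8408778+367200+9996+153+1 = 682076806159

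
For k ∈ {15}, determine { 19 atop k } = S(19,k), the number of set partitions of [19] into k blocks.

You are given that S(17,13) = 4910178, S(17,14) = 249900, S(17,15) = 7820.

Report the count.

13916778

row 18: T[18][14]=14·249900+4910178=8408778  T[18][15]=15·7820+249900=367200
row 19: T[19][15]=15·367200+8408778=13916778
Read S(19,15) = 13916778.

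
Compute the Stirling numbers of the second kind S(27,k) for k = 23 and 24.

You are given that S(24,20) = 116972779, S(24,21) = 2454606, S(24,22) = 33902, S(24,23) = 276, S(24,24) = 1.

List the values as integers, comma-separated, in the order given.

@25  (25,21):2454606·21+116972779→168519505, (25,22):33902·22+2454606→3200450, (25,23):276·23+33902→40250, (25,24):1·24+276→300
@26  (26,22):3200450·22+168519505→238929405, (26,23):40250·23+3200450→4126200, (26,24):300·24+40250→47450
@27  (27,23):4126200·23+238929405→333832005, (27,24):47450·24+4126200→5265000
Read S(27,23) = 333832005, S(27,24) = 5265000.

333832005, 5265000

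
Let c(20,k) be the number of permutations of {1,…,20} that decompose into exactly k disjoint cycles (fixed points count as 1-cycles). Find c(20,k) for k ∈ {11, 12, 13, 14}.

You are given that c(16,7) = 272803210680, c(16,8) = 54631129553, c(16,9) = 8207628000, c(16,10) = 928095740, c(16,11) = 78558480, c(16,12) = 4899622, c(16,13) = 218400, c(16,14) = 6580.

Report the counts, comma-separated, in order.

row 17: T[17][8]=16·54631129553+272803210680=1146901283528  T[17][9]=16·8207628000+54631129553=185953177553  T[17][10]=16·928095740+8207628000=23057159840  T[17][11]=16·78558480+928095740=2185031420  T[17][12]=16·4899622+78558480=156952432  T[17][13]=16·218400+4899622=8394022  T[17][14]=16·6580+218400=323680
row 18: T[18][9]=17·185953177553+1146901283528=4308105301929  T[18][10]=17·23057159840+185953177553=577924894833  T[18][11]=17·2185031420+23057159840=60202693980  T[18][12]=17·156952432+2185031420=4853222764  T[18][13]=17·8394022+156952432=299650806  T[18][14]=17·323680+8394022=13896582
row 19: T[19][10]=18·577924894833+4308105301929=14710753408923  T[19][11]=18·60202693980+577924894833=1661573386473  T[19][12]=18·4853222764+60202693980=147560703732  T[19][13]=18·299650806+4853222764=10246937272  T[19][14]=18·13896582+299650806=549789282
row 20: T[20][11]=19·1661573386473+14710753408923=46280647751910  T[20][12]=19·147560703732+1661573386473=4465226757381  T[20][13]=19·10246937272+147560703732=342252511900  T[20][14]=19·549789282+10246937272=20692933630
Read c(20,11) = 46280647751910, c(20,12) = 4465226757381, c(20,13) = 342252511900, c(20,14) = 20692933630.

46280647751910, 4465226757381, 342252511900, 20692933630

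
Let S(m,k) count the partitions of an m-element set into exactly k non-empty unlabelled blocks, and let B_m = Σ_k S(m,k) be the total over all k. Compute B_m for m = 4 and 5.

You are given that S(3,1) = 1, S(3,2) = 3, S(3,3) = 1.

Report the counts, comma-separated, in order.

row 4: T[4][1]=1·1+0=1  T[4][2]=2·3+1=7  T[4][3]=3·1+3=6  T[4][4]=4·0+1=1
row 5: T[5][1]=1·1+0=1  T[5][2]=2·7+1=15  T[5][3]=3·6+7=25  T[5][4]=4·1+6=10  T[5][5]=5·0+1=1
B_4 = ΣS(4,k) = 1+7+6+1 = 15
B_5 = ΣS(5,k) = 1+15+25+10+1 = 52

15, 52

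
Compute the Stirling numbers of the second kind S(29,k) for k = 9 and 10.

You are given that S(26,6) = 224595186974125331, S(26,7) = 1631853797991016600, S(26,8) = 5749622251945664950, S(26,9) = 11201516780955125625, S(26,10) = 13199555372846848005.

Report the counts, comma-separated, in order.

9452962848327254398506, 16392038075086211019625

i=27: T(27,7)=224595186974125331+7·1631853797991016600=11647571772911241531 | T(27,8)=1631853797991016600+8·5749622251945664950=47628831813556336200 | T(27,9)=5749622251945664950+9·11201516780955125625=106563273280541795575 | T(27,10)=11201516780955125625+10·13199555372846848005=143197070509423605675
i=28: T(28,8)=11647571772911241531+8·47628831813556336200=392678226281361931131 | T(28,9)=47628831813556336200+9·106563273280541795575=1006698291338432496375 | T(28,10)=106563273280541795575+10·143197070509423605675=1538533978374777852325
i=29: T(29,9)=392678226281361931131+9·1006698291338432496375=9452962848327254398506 | T(29,10)=1006698291338432496375+10·1538533978374777852325=16392038075086211019625
Read S(29,9) = 9452962848327254398506, S(29,10) = 16392038075086211019625.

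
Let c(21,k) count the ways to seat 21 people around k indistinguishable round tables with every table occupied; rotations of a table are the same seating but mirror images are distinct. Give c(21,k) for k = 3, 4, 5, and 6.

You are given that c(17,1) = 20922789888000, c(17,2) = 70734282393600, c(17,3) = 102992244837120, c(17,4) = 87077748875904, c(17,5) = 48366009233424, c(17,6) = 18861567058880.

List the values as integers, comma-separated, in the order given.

r18: T_18,1=17×20922789888000+0=355687428096000; T_18,2=17×70734282393600+20922789888000=1223405590579200; T_18,3=17×102992244837120+70734282393600=1821602444624640; T_18,4=17×87077748875904+102992244837120=1583313975727488; T_18,5=17×48366009233424+87077748875904=909299905844112; T_18,6=17×18861567058880+48366009233424=369012649234384
r19: T_19,1=18×355687428096000+0=6402373705728000; T_19,2=18×1223405590579200+355687428096000=22376988058521600; T_19,3=18×1821602444624640+1223405590579200=34012249593822720; T_19,4=18×1583313975727488+1821602444624640=30321254007719424; T_19,5=18×909299905844112+1583313975727488=17950712280921504; T_19,6=18×369012649234384+909299905844112=7551527592063024
r20: T_20,2=19×22376988058521600+6402373705728000=431565146817638400; T_20,3=19×34012249593822720+22376988058521600=668609730341153280; T_20,4=19×30321254007719424+34012249593822720=610116075740491776; T_20,5=19×17950712280921504+30321254007719424=371384787345228000; T_20,6=19×7551527592063024+17950712280921504=161429736530118960
r21: T_21,3=20×668609730341153280+431565146817638400=13803759753640704000; T_21,4=20×610116075740491776+668609730341153280=12870931245150988800; T_21,5=20×371384787345228000+610116075740491776=8037811822645051776; T_21,6=20×161429736530118960+371384787345228000=3599979517947607200
Read c(21,3) = 13803759753640704000, c(21,4) = 12870931245150988800, c(21,5) = 8037811822645051776, c(21,6) = 3599979517947607200.

13803759753640704000, 12870931245150988800, 8037811822645051776, 3599979517947607200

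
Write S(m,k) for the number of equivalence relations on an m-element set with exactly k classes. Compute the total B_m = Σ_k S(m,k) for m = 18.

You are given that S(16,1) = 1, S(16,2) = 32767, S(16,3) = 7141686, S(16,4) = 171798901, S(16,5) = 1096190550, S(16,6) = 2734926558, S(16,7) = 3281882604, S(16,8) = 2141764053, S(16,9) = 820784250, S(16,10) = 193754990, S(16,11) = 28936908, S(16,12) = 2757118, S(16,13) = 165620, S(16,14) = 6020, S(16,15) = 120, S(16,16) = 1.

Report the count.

[17] T[17,1]:1*1+0=1 · T[17,2]:2*32767+1=65535 · T[17,3]:3*7141686+32767=21457825 · T[17,4]:4*171798901+7141686=694337290 · T[17,5]:5*1096190550+171798901=5652751651 · T[17,6]:6*2734926558+1096190550=17505749898 · T[17,7]:7*3281882604+2734926558=25708104786 · T[17,8]:8*2141764053+3281882604=20415995028 · T[17,9]:9*820784250+2141764053=9528822303 · T[17,10]:10*193754990+820784250=2758334150 · T[17,11]:11*28936908+193754990=512060978 · T[17,12]:12*2757118+28936908=62022324 · T[17,13]:13*165620+2757118=4910178 · T[17,14]:14*6020+165620=249900 · T[17,15]:15*120+6020=7820 · T[17,16]:16*1+120=136 · T[17,17]:17*0+1=1
[18] T[18,1]:1*1+0=1 · T[18,2]:2*65535+1=131071 · T[18,3]:3*21457825+65535=64439010 · T[18,4]:4*694337290+21457825=2798806985 · T[18,5]:5*5652751651+694337290=28958095545 · T[18,6]:6*17505749898+5652751651=110687251039 · T[18,7]:7*25708104786+17505749898=197462483400 · T[18,8]:8*20415995028+25708104786=189036065010 · T[18,9]:9*9528822303+20415995028=106175395755 · T[18,10]:10*2758334150+9528822303=37112163803 · T[18,11]:11*512060978+2758334150=8391004908 · T[18,12]:12*62022324+512060978=1256328866 · T[18,13]:13*4910178+62022324=125854638 · T[18,14]:14*249900+4910178=8408778 · T[18,15]:15*7820+249900=367200 · T[18,16]:16*136+7820=9996 · T[18,17]:17*1+136=153 · T[18,18]:18*0+1=1
B_18 = ΣS(18,k) = 1+131071+64439010+2798806985+28958095545+110687251039+197462483400+189036065010+106175395755+37112163803+8391004908+1256328866+125854638+8408778+367200+9996+153+1 = 682076806159

682076806159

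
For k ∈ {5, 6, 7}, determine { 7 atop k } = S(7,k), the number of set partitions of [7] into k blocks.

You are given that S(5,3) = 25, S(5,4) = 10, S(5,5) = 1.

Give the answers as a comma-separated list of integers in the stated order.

[6] T[6,4]:4*10+25=65 · T[6,5]:5*1+10=15 · T[6,6]:6*0+1=1
[7] T[7,5]:5*15+65=140 · T[7,6]:6*1+15=21 · T[7,7]:7*0+1=1
Read S(7,5) = 140, S(7,6) = 21, S(7,7) = 1.

140, 21, 1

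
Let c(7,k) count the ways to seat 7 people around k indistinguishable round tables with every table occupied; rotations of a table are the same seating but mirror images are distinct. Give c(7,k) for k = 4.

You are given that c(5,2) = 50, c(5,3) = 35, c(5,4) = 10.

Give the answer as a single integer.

735

i=6: T(6,3)=50+5·35=225 | T(6,4)=35+5·10=85
i=7: T(7,4)=225+6·85=735
Read c(7,4) = 735.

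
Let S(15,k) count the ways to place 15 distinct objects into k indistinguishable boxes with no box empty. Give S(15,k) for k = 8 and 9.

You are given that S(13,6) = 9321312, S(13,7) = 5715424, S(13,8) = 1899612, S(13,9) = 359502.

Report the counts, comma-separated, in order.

r14: T_14,7=7×5715424+9321312=49329280; T_14,8=8×1899612+5715424=20912320; T_14,9=9×359502+1899612=5135130
r15: T_15,8=8×20912320+49329280=216627840; T_15,9=9×5135130+20912320=67128490
Read S(15,8) = 216627840, S(15,9) = 67128490.

216627840, 67128490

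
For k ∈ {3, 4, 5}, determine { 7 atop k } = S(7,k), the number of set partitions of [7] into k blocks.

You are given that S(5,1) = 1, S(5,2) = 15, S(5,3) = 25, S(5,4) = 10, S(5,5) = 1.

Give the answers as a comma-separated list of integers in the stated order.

row 6: T[6][2]=2·15+1=31  T[6][3]=3·25+15=90  T[6][4]=4·10+25=65  T[6][5]=5·1+10=15
row 7: T[7][3]=3·90+31=301  T[7][4]=4·65+90=350  T[7][5]=5·15+65=140
Read S(7,3) = 301, S(7,4) = 350, S(7,5) = 140.

301, 350, 140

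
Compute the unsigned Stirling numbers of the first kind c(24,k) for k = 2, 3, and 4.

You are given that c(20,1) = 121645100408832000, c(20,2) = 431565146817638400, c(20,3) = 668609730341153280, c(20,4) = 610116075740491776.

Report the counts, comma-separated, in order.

96538966652493066240000, 159539850276066860544000, 157375898285941510732800

@21  (21,1):121645100408832000·20+0→2432902008176640000, (21,2):431565146817638400·20+121645100408832000→8752948036761600000, (21,3):668609730341153280·20+431565146817638400→13803759753640704000, (21,4):610116075740491776·20+668609730341153280→12870931245150988800
@22  (22,1):2432902008176640000·21+0→51090942171709440000, (22,2):8752948036761600000·21+2432902008176640000→186244810780170240000, (22,3):13803759753640704000·21+8752948036761600000→298631902863216384000, (22,4):12870931245150988800·21+13803759753640704000→284093315901811468800
@23  (23,1):51090942171709440000·22+0→1124000727777607680000, (23,2):186244810780170240000·22+51090942171709440000→4148476779335454720000, (23,3):298631902863216384000·22+186244810780170240000→6756146673770930688000, (23,4):284093315901811468800·22+298631902863216384000→6548684852703068697600
@24  (24,2):4148476779335454720000·23+1124000727777607680000→96538966652493066240000, (24,3):6756146673770930688000·23+4148476779335454720000→159539850276066860544000, (24,4):6548684852703068697600·23+6756146673770930688000→157375898285941510732800
Read c(24,2) = 96538966652493066240000, c(24,3) = 159539850276066860544000, c(24,4) = 157375898285941510732800.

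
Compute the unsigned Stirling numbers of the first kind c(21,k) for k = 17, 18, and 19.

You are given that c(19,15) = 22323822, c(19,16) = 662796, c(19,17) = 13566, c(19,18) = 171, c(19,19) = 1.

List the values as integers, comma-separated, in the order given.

i=20: T(20,16)=22323822+19·662796=34916946 | T(20,17)=662796+19·13566=920550 | T(20,18)=13566+19·171=16815 | T(20,19)=171+19·1=190
i=21: T(21,17)=34916946+20·920550=53327946 | T(21,18)=920550+20·16815=1256850 | T(21,19)=16815+20·190=20615
Read c(21,17) = 53327946, c(21,18) = 1256850, c(21,19) = 20615.

53327946, 1256850, 20615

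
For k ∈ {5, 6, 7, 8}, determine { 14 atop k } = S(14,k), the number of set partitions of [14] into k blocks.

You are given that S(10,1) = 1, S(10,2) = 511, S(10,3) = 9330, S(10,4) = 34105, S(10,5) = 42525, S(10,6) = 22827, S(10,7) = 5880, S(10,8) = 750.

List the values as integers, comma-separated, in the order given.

[11] T[11,2]:2*511+1=1023 · T[11,3]:3*9330+511=28501 · T[11,4]:4*34105+9330=145750 · T[11,5]:5*42525+34105=246730 · T[11,6]:6*22827+42525=179487 · T[11,7]:7*5880+22827=63987 · T[11,8]:8*750+5880=11880
[12] T[12,3]:3*28501+1023=86526 · T[12,4]:4*145750+28501=611501 · T[12,5]:5*246730+145750=1379400 · T[12,6]:6*179487+246730=1323652 · T[12,7]:7*63987+179487=627396 · T[12,8]:8*11880+63987=159027
[13] T[13,4]:4*611501+86526=2532530 · T[13,5]:5*1379400+611501=7508501 · T[13,6]:6*1323652+1379400=9321312 · T[13,7]:7*627396+1323652=5715424 · T[13,8]:8*159027+627396=1899612
[14] T[14,5]:5*7508501+2532530=40075035 · T[14,6]:6*9321312+7508501=63436373 · T[14,7]:7*5715424+9321312=49329280 · T[14,8]:8*1899612+5715424=20912320
Read S(14,5) = 40075035, S(14,6) = 63436373, S(14,7) = 49329280, S(14,8) = 20912320.

40075035, 63436373, 49329280, 20912320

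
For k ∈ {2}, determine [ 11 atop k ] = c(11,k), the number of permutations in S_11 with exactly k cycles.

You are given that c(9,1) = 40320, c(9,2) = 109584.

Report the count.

row 10: T[10][1]=9·40320+0=362880  T[10][2]=9·109584+40320=1026576
row 11: T[11][2]=10·1026576+362880=10628640
Read c(11,2) = 10628640.

10628640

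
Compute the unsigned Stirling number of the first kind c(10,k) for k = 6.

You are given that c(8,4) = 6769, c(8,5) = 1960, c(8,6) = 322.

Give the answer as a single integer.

63273

r9: T_9,5=8×1960+6769=22449; T_9,6=8×322+1960=4536
r10: T_10,6=9×4536+22449=63273
Read c(10,6) = 63273.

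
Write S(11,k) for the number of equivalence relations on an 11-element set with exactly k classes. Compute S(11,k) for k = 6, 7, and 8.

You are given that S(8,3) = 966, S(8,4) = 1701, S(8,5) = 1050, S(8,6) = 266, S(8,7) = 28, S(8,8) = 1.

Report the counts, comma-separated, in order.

@9  (9,4):1701·4+966→7770, (9,5):1050·5+1701→6951, (9,6):266·6+1050→2646, (9,7):28·7+266→462, (9,8):1·8+28→36
@10  (10,5):6951·5+7770→42525, (10,6):2646·6+6951→22827, (10,7):462·7+2646→5880, (10,8):36·8+462→750
@11  (11,6):22827·6+42525→179487, (11,7):5880·7+22827→63987, (11,8):750·8+5880→11880
Read S(11,6) = 179487, S(11,7) = 63987, S(11,8) = 11880.

179487, 63987, 11880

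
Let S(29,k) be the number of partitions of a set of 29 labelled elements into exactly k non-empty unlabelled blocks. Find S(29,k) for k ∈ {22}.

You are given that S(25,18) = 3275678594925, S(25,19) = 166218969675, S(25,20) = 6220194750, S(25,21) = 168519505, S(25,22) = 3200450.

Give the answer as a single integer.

40823077538100

[26] T[26,19]:19*166218969675+3275678594925=6433839018750 · T[26,20]:20*6220194750+166218969675=290622864675 · T[26,21]:21*168519505+6220194750=9759104355 · T[26,22]:22*3200450+168519505=238929405
[27] T[27,20]:20*290622864675+6433839018750=12246296312250 · T[27,21]:21*9759104355+290622864675=495564056130 · T[27,22]:22*238929405+9759104355=15015551265
[28] T[28,21]:21*495564056130+12246296312250=22653141490980 · T[28,22]:22*15015551265+495564056130=825906183960
[29] T[29,22]:22*825906183960+22653141490980=40823077538100
Read S(29,22) = 40823077538100.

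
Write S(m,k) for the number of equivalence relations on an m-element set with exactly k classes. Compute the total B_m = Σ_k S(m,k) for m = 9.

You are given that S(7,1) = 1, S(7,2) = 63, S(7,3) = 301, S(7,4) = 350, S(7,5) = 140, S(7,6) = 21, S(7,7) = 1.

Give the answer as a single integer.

@8  (8,1):1·1+0→1, (8,2):63·2+1→127, (8,3):301·3+63→966, (8,4):350·4+301→1701, (8,5):140·5+350→1050, (8,6):21·6+140→266, (8,7):1·7+21→28, (8,8):0·8+1→1
@9  (9,1):1·1+0→1, (9,2):127·2+1→255, (9,3):966·3+127→3025, (9,4):1701·4+966→7770, (9,5):1050·5+1701→6951, (9,6):266·6+1050→2646, (9,7):28·7+266→462, (9,8):1·8+28→36, (9,9):0·9+1→1
B_9 = ΣS(9,k) = 1+255+3025+7770+6951+2646+462+36+1 = 21147

21147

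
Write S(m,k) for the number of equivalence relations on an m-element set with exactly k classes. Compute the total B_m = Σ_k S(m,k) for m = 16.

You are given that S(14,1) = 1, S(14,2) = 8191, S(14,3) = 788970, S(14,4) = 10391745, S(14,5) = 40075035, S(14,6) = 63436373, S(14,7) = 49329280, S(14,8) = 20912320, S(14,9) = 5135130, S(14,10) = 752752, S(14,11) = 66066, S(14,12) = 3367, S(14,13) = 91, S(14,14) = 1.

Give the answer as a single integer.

10480142147

[15] T[15,1]:1*1+0=1 · T[15,2]:2*8191+1=16383 · T[15,3]:3*788970+8191=2375101 · T[15,4]:4*10391745+788970=42355950 · T[15,5]:5*40075035+10391745=210766920 · T[15,6]:6*63436373+40075035=420693273 · T[15,7]:7*49329280+63436373=408741333 · T[15,8]:8*20912320+49329280=216627840 · T[15,9]:9*5135130+20912320=67128490 · T[15,10]:10*752752+5135130=12662650 · T[15,11]:11*66066+752752=1479478 · T[15,12]:12*3367+66066=106470 · T[15,13]:13*91+3367=4550 · T[15,14]:14*1+91=105 · T[15,15]:15*0+1=1
[16] T[16,1]:1*1+0=1 · T[16,2]:2*16383+1=32767 · T[16,3]:3*2375101+16383=7141686 · T[16,4]:4*42355950+2375101=171798901 · T[16,5]:5*210766920+42355950=1096190550 · T[16,6]:6*420693273+210766920=2734926558 · T[16,7]:7*408741333+420693273=3281882604 · T[16,8]:8*216627840+408741333=2141764053 · T[16,9]:9*67128490+216627840=820784250 · T[16,10]:10*12662650+67128490=193754990 · T[16,11]:11*1479478+12662650=28936908 · T[16,12]:12*106470+1479478=2757118 · T[16,13]:13*4550+106470=165620 · T[16,14]:14*105+4550=6020 · T[16,15]:15*1+105=120 · T[16,16]:16*0+1=1
B_16 = ΣS(16,k) = 1+32767+7141686+171798901+1096190550+2734926558+3281882604+2141764053+820784250+193754990+28936908+2757118+165620+6020+120+1 = 10480142147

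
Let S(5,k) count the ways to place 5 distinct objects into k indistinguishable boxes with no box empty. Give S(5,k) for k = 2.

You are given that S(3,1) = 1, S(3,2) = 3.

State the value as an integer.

15

row 4: T[4][1]=1·1+0=1  T[4][2]=2·3+1=7
row 5: T[5][2]=2·7+1=15
Read S(5,2) = 15.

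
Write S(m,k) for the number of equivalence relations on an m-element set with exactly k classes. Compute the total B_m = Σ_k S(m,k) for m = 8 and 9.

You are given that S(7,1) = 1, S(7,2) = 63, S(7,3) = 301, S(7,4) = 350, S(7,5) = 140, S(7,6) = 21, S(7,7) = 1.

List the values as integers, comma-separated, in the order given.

4140, 21147

[8] T[8,1]:1*1+0=1 · T[8,2]:2*63+1=127 · T[8,3]:3*301+63=966 · T[8,4]:4*350+301=1701 · T[8,5]:5*140+350=1050 · T[8,6]:6*21+140=266 · T[8,7]:7*1+21=28 · T[8,8]:8*0+1=1
[9] T[9,1]:1*1+0=1 · T[9,2]:2*127+1=255 · T[9,3]:3*966+127=3025 · T[9,4]:4*1701+966=7770 · T[9,5]:5*1050+1701=6951 · T[9,6]:6*266+1050=2646 · T[9,7]:7*28+266=462 · T[9,8]:8*1+28=36 · T[9,9]:9*0+1=1
B_8 = ΣS(8,k) = 1+127+966+1701+1050+266+28+1 = 4140
B_9 = ΣS(9,k) = 1+255+3025+7770+6951+2646+462+36+1 = 21147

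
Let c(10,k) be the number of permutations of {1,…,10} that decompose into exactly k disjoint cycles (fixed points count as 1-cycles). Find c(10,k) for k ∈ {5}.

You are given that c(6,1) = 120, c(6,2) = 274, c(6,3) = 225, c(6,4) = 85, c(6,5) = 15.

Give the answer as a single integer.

i=7: T(7,2)=120+6·274=1764 | T(7,3)=274+6·225=1624 | T(7,4)=225+6·85=735 | T(7,5)=85+6·15=175
i=8: T(8,3)=1764+7·1624=13132 | T(8,4)=1624+7·735=6769 | T(8,5)=735+7·175=1960
i=9: T(9,4)=13132+8·6769=67284 | T(9,5)=6769+8·1960=22449
i=10: T(10,5)=67284+9·22449=269325
Read c(10,5) = 269325.

269325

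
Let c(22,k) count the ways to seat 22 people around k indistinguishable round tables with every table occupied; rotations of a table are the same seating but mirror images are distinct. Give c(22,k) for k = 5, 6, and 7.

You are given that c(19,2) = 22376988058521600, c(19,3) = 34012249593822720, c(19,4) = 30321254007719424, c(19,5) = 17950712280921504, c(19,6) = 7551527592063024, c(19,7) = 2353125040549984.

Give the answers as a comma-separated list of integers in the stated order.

181664979520697076096, 83637381699544802976, 28939583397335447760

i=20: T(20,3)=22376988058521600+19·34012249593822720=668609730341153280 | T(20,4)=34012249593822720+19·30321254007719424=610116075740491776 | T(20,5)=30321254007719424+19·17950712280921504=371384787345228000 | T(20,6)=17950712280921504+19·7551527592063024=161429736530118960 | T(20,7)=7551527592063024+19·2353125040549984=52260903362512720
i=21: T(21,4)=668609730341153280+20·610116075740491776=12870931245150988800 | T(21,5)=610116075740491776+20·371384787345228000=8037811822645051776 | T(21,6)=371384787345228000+20·161429736530118960=3599979517947607200 | T(21,7)=161429736530118960+20·52260903362512720=1206647803780373360
i=22: T(22,5)=12870931245150988800+21·8037811822645051776=181664979520697076096 | T(22,6)=8037811822645051776+21·3599979517947607200=83637381699544802976 | T(22,7)=3599979517947607200+21·1206647803780373360=28939583397335447760
Read c(22,5) = 181664979520697076096, c(22,6) = 83637381699544802976, c(22,7) = 28939583397335447760.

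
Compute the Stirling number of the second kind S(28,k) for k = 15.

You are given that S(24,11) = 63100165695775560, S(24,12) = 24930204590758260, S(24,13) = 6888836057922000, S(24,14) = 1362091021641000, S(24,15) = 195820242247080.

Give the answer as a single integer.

36060660300744309600

row 25: T[25][12]=12·24930204590758260+63100165695775560=362262620784874680  T[25][13]=13·6888836057922000+24930204590758260=114485073343744260  T[25][14]=14·1362091021641000+6888836057922000=25958110360896000  T[25][15]=15·195820242247080+1362091021641000=4299394655347200
row 26: T[26][13]=13·114485073343744260+362262620784874680=1850568574253550060  T[26][14]=14·25958110360896000+114485073343744260=477898618396288260  T[26][15]=15·4299394655347200+25958110360896000=90449030191104000
row 27: T[27][14]=14·477898618396288260+1850568574253550060=8541149231801585700  T[27][15]=15·90449030191104000+477898618396288260=1834634071262848260
row 28: T[28][15]=15·1834634071262848260+8541149231801585700=36060660300744309600
Read S(28,15) = 36060660300744309600.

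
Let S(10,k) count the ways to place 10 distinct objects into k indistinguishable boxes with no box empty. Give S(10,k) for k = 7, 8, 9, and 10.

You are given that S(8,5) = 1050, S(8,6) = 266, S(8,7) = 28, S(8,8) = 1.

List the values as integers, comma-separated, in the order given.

r9: T_9,6=6×266+1050=2646; T_9,7=7×28+266=462; T_9,8=8×1+28=36; T_9,9=9×0+1=1
r10: T_10,7=7×462+2646=5880; T_10,8=8×36+462=750; T_10,9=9×1+36=45; T_10,10=10×0+1=1
Read S(10,7) = 5880, S(10,8) = 750, S(10,9) = 45, S(10,10) = 1.

5880, 750, 45, 1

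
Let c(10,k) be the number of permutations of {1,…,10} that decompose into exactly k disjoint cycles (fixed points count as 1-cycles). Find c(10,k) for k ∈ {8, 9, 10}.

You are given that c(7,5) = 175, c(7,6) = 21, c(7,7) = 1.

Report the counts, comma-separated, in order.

[8] T[8,6]:7*21+175=322 · T[8,7]:7*1+21=28 · T[8,8]:7*0+1=1
[9] T[9,7]:8*28+322=546 · T[9,8]:8*1+28=36 · T[9,9]:8*0+1=1
[10] T[10,8]:9*36+546=870 · T[10,9]:9*1+36=45 · T[10,10]:9*0+1=1
Read c(10,8) = 870, c(10,9) = 45, c(10,10) = 1.

870, 45, 1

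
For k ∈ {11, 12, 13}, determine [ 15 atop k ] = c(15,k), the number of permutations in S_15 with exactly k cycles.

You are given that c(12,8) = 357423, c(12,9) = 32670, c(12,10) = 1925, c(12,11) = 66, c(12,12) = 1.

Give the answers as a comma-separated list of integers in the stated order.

2749747, 143325, 5005

row 13: T[13][9]=12·32670+357423=749463  T[13][10]=12·1925+32670=55770  T[13][11]=12·66+1925=2717  T[13][12]=12·1+66=78  T[13][13]=12·0+1=1
row 14: T[14][10]=13·55770+749463=1474473  T[14][11]=13·2717+55770=91091  T[14][12]=13·78+2717=3731  T[14][13]=13·1+78=91
row 15: T[15][11]=14·91091+1474473=2749747  T[15][12]=14·3731+91091=143325  T[15][13]=14·91+3731=5005
Read c(15,11) = 2749747, c(15,12) = 143325, c(15,13) = 5005.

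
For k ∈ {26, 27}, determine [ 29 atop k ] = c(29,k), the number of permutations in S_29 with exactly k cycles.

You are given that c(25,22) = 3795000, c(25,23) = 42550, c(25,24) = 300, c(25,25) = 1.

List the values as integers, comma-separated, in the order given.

r26: T_26,23=25×42550+3795000=4858750; T_26,24=25×300+42550=50050; T_26,25=25×1+300=325; T_26,26=25×0+1=1
r27: T_27,24=26×50050+4858750=6160050; T_27,25=26×325+50050=58500; T_27,26=26×1+325=351; T_27,27=26×0+1=1
r28: T_28,25=27×58500+6160050=7739550; T_28,26=27×351+58500=67977; T_28,27=27×1+351=378
r29: T_29,26=28×67977+7739550=9642906; T_29,27=28×378+67977=78561
Read c(29,26) = 9642906, c(29,27) = 78561.

9642906, 78561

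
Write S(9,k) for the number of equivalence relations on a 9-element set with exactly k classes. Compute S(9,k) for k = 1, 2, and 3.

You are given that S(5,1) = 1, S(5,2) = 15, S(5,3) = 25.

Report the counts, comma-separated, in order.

row 6: T[6][1]=1·1+0=1  T[6][2]=2·15+1=31  T[6][3]=3·25+15=90
row 7: T[7][1]=1·1+0=1  T[7][2]=2·31+1=63  T[7][3]=3·90+31=301
row 8: T[8][1]=1·1+0=1  T[8][2]=2·63+1=127  T[8][3]=3·301+63=966
row 9: T[9][1]=1·1+0=1  T[9][2]=2·127+1=255  T[9][3]=3·966+127=3025
Read S(9,1) = 1, S(9,2) = 255, S(9,3) = 3025.

1, 255, 3025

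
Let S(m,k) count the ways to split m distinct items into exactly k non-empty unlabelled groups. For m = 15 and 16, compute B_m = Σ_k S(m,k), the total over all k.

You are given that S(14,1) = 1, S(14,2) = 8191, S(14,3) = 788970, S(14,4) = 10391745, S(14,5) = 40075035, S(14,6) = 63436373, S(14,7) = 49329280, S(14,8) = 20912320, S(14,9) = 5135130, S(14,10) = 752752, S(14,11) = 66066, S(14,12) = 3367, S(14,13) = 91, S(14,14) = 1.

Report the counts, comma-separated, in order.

r15: T_15,1=1×1+0=1; T_15,2=2×8191+1=16383; T_15,3=3×788970+8191=2375101; T_15,4=4×10391745+788970=42355950; T_15,5=5×40075035+10391745=210766920; T_15,6=6×63436373+40075035=420693273; T_15,7=7×49329280+63436373=408741333; T_15,8=8×20912320+49329280=216627840; T_15,9=9×5135130+20912320=67128490; T_15,10=10×752752+5135130=12662650; T_15,11=11×66066+752752=1479478; T_15,12=12×3367+66066=106470; T_15,13=13×91+3367=4550; T_15,14=14×1+91=105; T_15,15=15×0+1=1
r16: T_16,1=1×1+0=1; T_16,2=2×16383+1=32767; T_16,3=3×2375101+16383=7141686; T_16,4=4×42355950+2375101=171798901; T_16,5=5×210766920+42355950=1096190550; T_16,6=6×420693273+210766920=2734926558; T_16,7=7×408741333+420693273=3281882604; T_16,8=8×216627840+408741333=2141764053; T_16,9=9×67128490+216627840=820784250; T_16,10=10×12662650+67128490=193754990; T_16,11=11×1479478+12662650=28936908; T_16,12=12×106470+1479478=2757118; T_16,13=13×4550+106470=165620; T_16,14=14×105+4550=6020; T_16,15=15×1+105=120; T_16,16=16×0+1=1
B_15 = ΣS(15,k) = 1+16383+2375101+42355950+210766920+420693273+408741333+216627840+67128490+12662650+1479478+106470+4550+105+1 = 1382958545
B_16 = ΣS(16,k) = 1+32767+7141686+171798901+1096190550+2734926558+3281882604+2141764053+820784250+193754990+28936908+2757118+165620+6020+120+1 = 10480142147

1382958545, 10480142147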